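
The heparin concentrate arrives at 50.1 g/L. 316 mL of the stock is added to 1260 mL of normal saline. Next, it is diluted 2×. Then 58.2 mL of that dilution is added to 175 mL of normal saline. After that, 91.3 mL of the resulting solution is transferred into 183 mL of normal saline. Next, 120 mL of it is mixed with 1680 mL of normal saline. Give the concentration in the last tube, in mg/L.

27.8 mg/L

Overall dilution factor = 4.987 × 2 × 4.007 × 3.004 × 15 = 1801.
50.1 g/L / 1801 = 0.0278 g/L = 27.8 mg/L.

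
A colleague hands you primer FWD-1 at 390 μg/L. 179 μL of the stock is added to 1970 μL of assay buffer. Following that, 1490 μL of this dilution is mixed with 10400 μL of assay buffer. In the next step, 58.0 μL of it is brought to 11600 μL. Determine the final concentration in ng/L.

20.4 ng/L

Overall dilution factor = 12.01 × 7.980 × 200 = 1.92 × 10⁴.
390 μg/L / 1.92 × 10⁴ = 0.0204 μg/L = 20.4 ng/L.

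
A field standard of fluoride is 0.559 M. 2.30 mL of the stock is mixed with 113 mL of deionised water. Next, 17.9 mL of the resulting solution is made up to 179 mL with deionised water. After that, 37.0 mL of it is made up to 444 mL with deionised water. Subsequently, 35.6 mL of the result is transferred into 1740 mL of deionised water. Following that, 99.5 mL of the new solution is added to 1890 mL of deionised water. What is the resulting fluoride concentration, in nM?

93.2 nM

Overall dilution factor = 50.13 × 10 × 12 × 49.88 × 19.99 = 6.00 × 10⁶.
0.559 M / 6.00 × 10⁶ = 9.32 × 10⁻⁸ M = 93.2 nM.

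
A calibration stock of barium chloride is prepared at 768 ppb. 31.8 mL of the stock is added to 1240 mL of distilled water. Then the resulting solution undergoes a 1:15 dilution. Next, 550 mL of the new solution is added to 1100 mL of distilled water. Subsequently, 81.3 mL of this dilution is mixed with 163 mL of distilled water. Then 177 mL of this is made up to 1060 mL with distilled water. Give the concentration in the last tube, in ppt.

Overall dilution factor = 39.99 × 15 × 3 × 3.005 × 5.989 = 3.24 × 10⁴.
768 ppb / 3.24 × 10⁴ = 0.0237 ppb = 23.7 ppt.

23.7 ppt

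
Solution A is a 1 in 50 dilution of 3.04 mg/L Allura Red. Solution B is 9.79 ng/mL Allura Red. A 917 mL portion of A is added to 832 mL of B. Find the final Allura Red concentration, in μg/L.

C_A = 3.04 mg/L / 50 = 0.0608 mg/L.
C_B = 9.79 ng/mL = 9.79 × 10⁻³ mg/L.
C_mix = (C_A·V_A + C_B·V_B)/(V_A + V_B) = (0.0608×917 + 9.79 × 10⁻³×832) / 1749 = 0.0365 mg/L = 36.5 μg/L.

36.5 μg/L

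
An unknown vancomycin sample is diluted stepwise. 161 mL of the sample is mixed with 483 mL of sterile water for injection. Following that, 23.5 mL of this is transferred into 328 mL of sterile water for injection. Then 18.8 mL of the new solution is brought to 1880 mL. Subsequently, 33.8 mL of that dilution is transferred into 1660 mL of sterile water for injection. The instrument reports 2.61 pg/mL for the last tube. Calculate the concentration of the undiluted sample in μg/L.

783 μg/L

Overall dilution factor = 4 × 14.96 × 100 × 50.11 = 3.00 × 10⁵.
Original = 2.61 pg/mL × 3.00 × 10⁵ = 7.83 × 10⁵ pg/mL = 783 μg/L.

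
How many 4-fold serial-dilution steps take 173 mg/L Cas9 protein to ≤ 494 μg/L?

5

Need 4ⁿ ≥ 350, so n ≥ log(350)/log(4) = 4.23.
Minimum whole steps: n = 5.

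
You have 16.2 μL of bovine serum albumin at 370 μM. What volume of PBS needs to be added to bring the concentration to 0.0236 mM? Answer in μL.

238 μL

0.0236 mM = 23.6 μM.
V₂ = C₁V₁/C₂ = 370 × 16.2 / 23.6 = 254 μL.
Diluent to add = V₂ − V₁ = 254 − 16.2 = 238 μL.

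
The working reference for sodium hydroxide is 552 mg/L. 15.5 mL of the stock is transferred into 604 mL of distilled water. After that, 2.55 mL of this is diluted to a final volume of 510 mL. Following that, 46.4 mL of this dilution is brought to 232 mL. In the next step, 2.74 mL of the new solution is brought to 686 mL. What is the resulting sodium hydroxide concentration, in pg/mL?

Overall dilution factor = 39.97 × 200 × 5 × 250.4 = 1.00 × 10⁷.
552 mg/L / 1.00 × 10⁷ = 5.52 × 10⁻⁵ mg/L = 55.2 pg/mL.

55.2 pg/mL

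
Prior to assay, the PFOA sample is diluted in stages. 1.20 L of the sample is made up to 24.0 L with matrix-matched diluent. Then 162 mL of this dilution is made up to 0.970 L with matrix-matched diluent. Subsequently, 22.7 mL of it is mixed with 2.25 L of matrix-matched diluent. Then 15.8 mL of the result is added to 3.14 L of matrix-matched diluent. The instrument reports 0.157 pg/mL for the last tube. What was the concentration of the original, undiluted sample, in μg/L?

376 μg/L

Overall dilution factor = 20 × 5.988 × 100.1 × 199.7 = 2.39 × 10⁶.
Original = 0.157 pg/mL × 2.39 × 10⁶ = 3.76 × 10⁵ pg/mL = 376 μg/L.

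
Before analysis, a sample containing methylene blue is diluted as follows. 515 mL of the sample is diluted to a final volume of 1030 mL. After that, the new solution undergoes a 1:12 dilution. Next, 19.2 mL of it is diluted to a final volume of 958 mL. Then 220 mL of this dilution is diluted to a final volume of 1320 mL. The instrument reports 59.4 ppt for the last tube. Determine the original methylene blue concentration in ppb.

Overall dilution factor = 2 × 12 × 49.90 × 6 = 7185.
Original = 59.4 ppt × 7185 = 4.27 × 10⁵ ppt = 427 ppb.

427 ppb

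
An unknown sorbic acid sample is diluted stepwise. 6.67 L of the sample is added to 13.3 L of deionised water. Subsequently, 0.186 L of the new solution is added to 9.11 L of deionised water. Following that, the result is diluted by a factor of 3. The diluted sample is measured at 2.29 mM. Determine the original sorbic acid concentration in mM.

1030 mM

Overall dilution factor = 2.994 × 49.98 × 3 = 449.
Original = 2.29 mM × 449 = 1028 mM.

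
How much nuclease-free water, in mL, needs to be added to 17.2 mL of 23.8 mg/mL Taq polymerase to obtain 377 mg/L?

377 mg/L = 0.377 mg/mL.
V₂ = C₁V₁/C₂ = 23.8 × 17.2 / 0.377 = 1086 mL.
Diluent to add = V₂ − V₁ = 1086 − 17.2 = 1070 mL.

1070 mL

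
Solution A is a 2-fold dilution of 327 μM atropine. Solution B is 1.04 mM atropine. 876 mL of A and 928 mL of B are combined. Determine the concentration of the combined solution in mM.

C_A = 327 μM / 2 = 164 μM.
C_B = 1.04 mM = 1040 μM.
C_mix = (C_A·V_A + C_B·V_B)/(V_A + V_B) = (164×876 + 1040×928) / 1804 = 614 μM = 0.614 mM.

0.614 mM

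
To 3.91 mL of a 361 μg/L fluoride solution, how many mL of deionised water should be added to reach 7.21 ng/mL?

7.21 ng/mL = 7.21 μg/L.
V₂ = C₁V₁/C₂ = 361 × 3.91 / 7.21 = 196 mL.
Diluent to add = V₂ − V₁ = 196 − 3.91 = 192 mL.

192 mL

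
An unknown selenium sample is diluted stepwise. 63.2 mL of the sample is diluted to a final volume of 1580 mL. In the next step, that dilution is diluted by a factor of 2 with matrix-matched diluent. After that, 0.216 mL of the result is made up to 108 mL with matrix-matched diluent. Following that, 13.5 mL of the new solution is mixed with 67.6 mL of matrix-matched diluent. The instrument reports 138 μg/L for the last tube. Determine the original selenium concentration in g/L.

20.7 g/L

Overall dilution factor = 25 × 2 × 500 × 6.007 = 1.50 × 10⁵.
Original = 138 μg/L × 1.50 × 10⁵ = 2.07 × 10⁷ μg/L = 20.7 g/L.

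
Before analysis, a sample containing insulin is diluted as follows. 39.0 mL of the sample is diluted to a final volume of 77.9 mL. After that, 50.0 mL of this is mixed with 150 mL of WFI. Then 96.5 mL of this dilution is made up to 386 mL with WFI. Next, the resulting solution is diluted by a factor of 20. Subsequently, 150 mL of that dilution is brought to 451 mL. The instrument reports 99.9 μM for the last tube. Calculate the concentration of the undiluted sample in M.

Overall dilution factor = 1.997 × 4 × 4 × 20 × 3.007 = 1922.
Original = 99.9 μM × 1922 = 1.92 × 10⁵ μM = 0.192 M.

0.192 M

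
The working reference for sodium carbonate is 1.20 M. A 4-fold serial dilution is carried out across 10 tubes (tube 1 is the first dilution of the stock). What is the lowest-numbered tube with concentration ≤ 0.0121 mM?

tube 9

Tube n has concentration 1.20 M / 4ⁿ.
Need 4ⁿ ≥ 1.20 M / 0.0121 mM = 9.92 × 10⁴, so n ≥ 8.30.
First such tube: n = 9.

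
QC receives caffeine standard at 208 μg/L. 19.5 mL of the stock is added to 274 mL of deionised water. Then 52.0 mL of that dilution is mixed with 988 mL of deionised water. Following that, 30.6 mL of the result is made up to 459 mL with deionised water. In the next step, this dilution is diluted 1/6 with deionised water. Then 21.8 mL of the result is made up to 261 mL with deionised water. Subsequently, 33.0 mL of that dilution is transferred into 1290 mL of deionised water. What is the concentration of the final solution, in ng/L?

Overall dilution factor = 15.05 × 20 × 15 × 6 × 11.97 × 40.09 = 1.30 × 10⁷.
208 μg/L / 1.30 × 10⁷ = 1.60 × 10⁻⁵ μg/L = 0.0160 ng/L.

0.0160 ng/L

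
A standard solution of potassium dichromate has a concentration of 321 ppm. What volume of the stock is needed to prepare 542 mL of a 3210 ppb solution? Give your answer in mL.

3210 ppb = 3.21 ppm.
V₁ = C₂V₂/C₁ = 3.21 × 542 / 321 = 5.42 mL.

5.42 mL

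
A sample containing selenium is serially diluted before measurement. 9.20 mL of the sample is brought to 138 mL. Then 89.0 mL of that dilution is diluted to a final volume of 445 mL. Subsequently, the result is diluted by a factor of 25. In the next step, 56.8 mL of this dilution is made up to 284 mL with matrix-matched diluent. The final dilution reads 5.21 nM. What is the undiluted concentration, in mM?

Overall dilution factor = 15 × 5 × 25 × 5 = 9375.
Original = 5.21 nM × 9375 = 4.88 × 10⁴ nM = 0.0488 mM.

0.0488 mM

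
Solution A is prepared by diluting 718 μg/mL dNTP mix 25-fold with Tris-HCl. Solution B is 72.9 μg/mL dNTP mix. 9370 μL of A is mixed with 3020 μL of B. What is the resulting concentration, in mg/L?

C_A = 718 μg/mL / 25 = 28.7 μg/mL.
C_mix = (C_A·V_A + C_B·V_B)/(V_A + V_B) = (28.7×9370 + 72.9×3020) / 12390 = 39.5 μg/mL = 39.5 mg/L.

39.5 mg/L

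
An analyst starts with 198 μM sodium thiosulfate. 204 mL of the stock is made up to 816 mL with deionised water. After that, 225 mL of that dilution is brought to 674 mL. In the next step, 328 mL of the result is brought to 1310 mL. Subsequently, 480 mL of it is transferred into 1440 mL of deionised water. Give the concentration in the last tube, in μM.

1.03 μM

Overall dilution factor = 4 × 2.996 × 3.994 × 4 = 191.
198 μM / 191 = 1.03 μM.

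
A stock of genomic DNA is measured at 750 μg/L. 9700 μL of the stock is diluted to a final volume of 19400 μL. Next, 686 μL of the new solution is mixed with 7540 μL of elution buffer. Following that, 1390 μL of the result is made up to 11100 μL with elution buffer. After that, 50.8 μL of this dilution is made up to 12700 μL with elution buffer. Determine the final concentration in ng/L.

Overall dilution factor = 2 × 11.99 × 7.986 × 250 = 4.79 × 10⁴.
750 μg/L / 4.79 × 10⁴ = 0.0157 μg/L = 15.7 ng/L.

15.7 ng/L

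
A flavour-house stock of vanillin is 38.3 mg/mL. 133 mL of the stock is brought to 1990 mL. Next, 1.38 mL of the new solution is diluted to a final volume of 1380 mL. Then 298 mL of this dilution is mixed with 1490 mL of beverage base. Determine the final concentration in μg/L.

427 μg/L

Overall dilution factor = 14.96 × 1000 × 6 = 8.98 × 10⁴.
38.3 mg/mL / 8.98 × 10⁴ = 4.27 × 10⁻⁴ mg/mL = 427 μg/L.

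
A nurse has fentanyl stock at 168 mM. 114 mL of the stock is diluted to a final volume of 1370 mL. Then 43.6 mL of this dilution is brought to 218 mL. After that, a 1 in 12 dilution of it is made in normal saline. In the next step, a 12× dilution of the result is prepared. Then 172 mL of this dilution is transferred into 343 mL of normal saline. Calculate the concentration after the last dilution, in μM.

6.48 μM

Overall dilution factor = 12.02 × 5 × 12 × 12 × 2.994 = 2.59 × 10⁴.
168 mM / 2.59 × 10⁴ = 6.48 × 10⁻³ mM = 6.48 μM.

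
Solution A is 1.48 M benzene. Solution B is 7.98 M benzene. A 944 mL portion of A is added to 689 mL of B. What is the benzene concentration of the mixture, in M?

4.22 M

C_mix = (C_A·V_A + C_B·V_B)/(V_A + V_B) = (1.48×944 + 7.98×689) / 1633 = 4.22 M.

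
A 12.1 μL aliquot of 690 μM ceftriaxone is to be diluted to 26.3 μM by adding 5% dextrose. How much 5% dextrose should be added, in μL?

305 μL

V₂ = C₁V₁/C₂ = 690 × 12.1 / 26.3 = 317 μL.
Diluent to add = V₂ − V₁ = 317 − 12.1 = 305 μL.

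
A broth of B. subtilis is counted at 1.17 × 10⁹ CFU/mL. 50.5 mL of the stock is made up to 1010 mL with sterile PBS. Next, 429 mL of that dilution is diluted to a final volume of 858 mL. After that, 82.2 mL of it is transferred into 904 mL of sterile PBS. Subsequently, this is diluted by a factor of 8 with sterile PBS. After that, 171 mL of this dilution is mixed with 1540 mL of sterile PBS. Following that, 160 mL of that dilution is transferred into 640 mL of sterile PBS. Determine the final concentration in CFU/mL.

6090 CFU/mL

Overall dilution factor = 20 × 2 × 12.00 × 8 × 10.01 × 5 = 1.92 × 10⁵.
1.17 × 10⁹ CFU/mL / 1.92 × 10⁵ = 6090 CFU/mL.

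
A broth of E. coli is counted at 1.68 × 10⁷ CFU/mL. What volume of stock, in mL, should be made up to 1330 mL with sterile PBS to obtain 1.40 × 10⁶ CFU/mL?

111 mL

V₁ = C₂V₂/C₁ = 1.40 × 10⁶ × 1330 / 1.68 × 10⁷ = 111 mL.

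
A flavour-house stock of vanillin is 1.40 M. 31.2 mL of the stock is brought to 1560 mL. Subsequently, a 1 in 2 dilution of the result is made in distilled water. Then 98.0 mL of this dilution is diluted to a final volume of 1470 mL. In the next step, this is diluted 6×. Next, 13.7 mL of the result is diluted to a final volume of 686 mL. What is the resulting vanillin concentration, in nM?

Overall dilution factor = 50 × 2 × 15 × 6 × 50.07 = 4.51 × 10⁵.
1.40 M / 4.51 × 10⁵ = 3.11 × 10⁻⁶ M = 3110 nM.

3110 nM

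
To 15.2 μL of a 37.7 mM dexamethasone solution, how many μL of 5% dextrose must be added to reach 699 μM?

699 μM = 0.699 mM.
V₂ = C₁V₁/C₂ = 37.7 × 15.2 / 0.699 = 820 μL.
Diluent to add = V₂ − V₁ = 820 − 15.2 = 805 μL.

805 μL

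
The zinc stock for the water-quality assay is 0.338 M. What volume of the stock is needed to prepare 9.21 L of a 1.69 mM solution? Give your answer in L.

1.69 mM = 1.69 × 10⁻³ M.
V₁ = C₂V₂/C₁ = 1.69 × 10⁻³ × 9.21 / 0.338 = 0.0461 L.

0.0461 L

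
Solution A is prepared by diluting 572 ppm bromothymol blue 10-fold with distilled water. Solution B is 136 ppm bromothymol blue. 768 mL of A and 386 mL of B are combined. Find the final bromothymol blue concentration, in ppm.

C_A = 572 ppm / 10 = 57.2 ppm.
C_mix = (C_A·V_A + C_B·V_B)/(V_A + V_B) = (57.2×768 + 136×386) / 1154 = 83.6 ppm.

83.6 ppm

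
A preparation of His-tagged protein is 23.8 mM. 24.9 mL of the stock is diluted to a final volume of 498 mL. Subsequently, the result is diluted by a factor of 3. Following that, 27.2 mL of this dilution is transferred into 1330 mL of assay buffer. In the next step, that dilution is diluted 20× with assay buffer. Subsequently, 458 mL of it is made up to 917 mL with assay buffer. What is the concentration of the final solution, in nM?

Overall dilution factor = 20 × 3 × 49.90 × 20 × 2.002 = 1.20 × 10⁵.
23.8 mM / 1.20 × 10⁵ = 1.99 × 10⁻⁴ mM = 199 nM.

199 nM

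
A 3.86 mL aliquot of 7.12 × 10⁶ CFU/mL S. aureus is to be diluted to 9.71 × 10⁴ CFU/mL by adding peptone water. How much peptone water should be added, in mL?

279 mL

V₂ = C₁V₁/C₂ = 7.12 × 10⁶ × 3.86 / 9.71 × 10⁴ = 283 mL.
Diluent to add = V₂ − V₁ = 283 − 3.86 = 279 mL.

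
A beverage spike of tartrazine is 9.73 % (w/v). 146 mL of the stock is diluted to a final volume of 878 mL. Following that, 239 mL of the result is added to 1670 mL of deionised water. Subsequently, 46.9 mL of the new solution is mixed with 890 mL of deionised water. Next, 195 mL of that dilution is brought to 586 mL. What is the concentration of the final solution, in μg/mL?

33.7 μg/mL

Overall dilution factor = 6.014 × 7.987 × 19.98 × 3.005 = 2884.
9.73 % (w/v) / 2884 = 3.37 × 10⁻³ % (w/v) = 33.7 μg/mL.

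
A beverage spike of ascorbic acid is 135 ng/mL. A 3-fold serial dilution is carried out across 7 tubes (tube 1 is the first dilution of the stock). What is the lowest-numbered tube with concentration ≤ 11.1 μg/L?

Tube n has concentration 135 ng/mL / 3ⁿ.
Need 3ⁿ ≥ 135 ng/mL / 11.1 μg/L = 12.2, so n ≥ 2.27.
First such tube: n = 3.

tube 3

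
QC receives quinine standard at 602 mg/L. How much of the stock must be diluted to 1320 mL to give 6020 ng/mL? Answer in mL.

13.2 mL

6020 ng/mL = 6.02 mg/L.
V₁ = C₂V₂/C₁ = 6.02 × 1320 / 602 = 13.2 mL.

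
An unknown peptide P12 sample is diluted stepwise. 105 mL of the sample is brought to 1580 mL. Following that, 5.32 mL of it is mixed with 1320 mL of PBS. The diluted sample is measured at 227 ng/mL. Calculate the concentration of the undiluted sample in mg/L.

851 mg/L

Overall dilution factor = 15.05 × 249.1 = 3749.
Original = 227 ng/mL × 3749 = 8.51 × 10⁵ ng/mL = 851 mg/L.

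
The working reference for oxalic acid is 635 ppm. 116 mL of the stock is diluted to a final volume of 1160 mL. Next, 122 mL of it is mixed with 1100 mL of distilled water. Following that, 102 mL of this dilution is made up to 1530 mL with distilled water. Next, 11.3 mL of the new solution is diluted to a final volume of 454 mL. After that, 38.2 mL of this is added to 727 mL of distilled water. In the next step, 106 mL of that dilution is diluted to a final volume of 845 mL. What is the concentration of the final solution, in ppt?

65.9 ppt

Overall dilution factor = 10 × 10.02 × 15 × 40.18 × 20.03 × 7.972 = 9.64 × 10⁶.
635 ppm / 9.64 × 10⁶ = 6.59 × 10⁻⁵ ppm = 65.9 ppt.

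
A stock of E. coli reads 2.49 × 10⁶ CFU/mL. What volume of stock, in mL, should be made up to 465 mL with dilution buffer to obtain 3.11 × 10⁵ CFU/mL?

58.1 mL

V₁ = C₂V₂/C₁ = 3.11 × 10⁵ × 465 / 2.49 × 10⁶ = 58.1 mL.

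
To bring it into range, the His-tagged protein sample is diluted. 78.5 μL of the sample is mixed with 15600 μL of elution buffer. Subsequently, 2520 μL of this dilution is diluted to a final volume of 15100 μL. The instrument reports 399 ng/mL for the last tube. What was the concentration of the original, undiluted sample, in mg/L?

478 mg/L

Overall dilution factor = 199.7 × 5.992 = 1197.
Original = 399 ng/mL × 1197 = 4.78 × 10⁵ ng/mL = 478 mg/L.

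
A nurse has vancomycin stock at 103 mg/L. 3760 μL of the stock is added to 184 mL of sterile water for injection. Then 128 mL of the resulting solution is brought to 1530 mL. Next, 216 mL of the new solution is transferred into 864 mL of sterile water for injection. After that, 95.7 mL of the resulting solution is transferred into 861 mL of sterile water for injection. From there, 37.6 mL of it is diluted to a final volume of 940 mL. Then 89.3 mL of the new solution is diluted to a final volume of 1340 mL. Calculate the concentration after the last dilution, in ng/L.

9.20 ng/L

Overall dilution factor = 49.94 × 11.95 × 5 × 9.997 × 25 × 15.01 = 1.12 × 10⁷.
103 mg/L / 1.12 × 10⁷ = 9.20 × 10⁻⁶ mg/L = 9.20 ng/L.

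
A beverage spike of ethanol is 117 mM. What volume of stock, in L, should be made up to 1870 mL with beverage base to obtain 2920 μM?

2920 μM = 2.92 mM.
V₁ = C₂V₂/C₁ = 2.92 × 1870 / 117 = 46.7 mL = 0.0467 L.

0.0467 L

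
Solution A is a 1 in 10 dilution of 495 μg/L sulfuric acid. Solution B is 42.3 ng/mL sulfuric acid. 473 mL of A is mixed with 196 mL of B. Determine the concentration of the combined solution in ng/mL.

C_A = 495 μg/L / 10 = 49.5 μg/L.
C_B = 42.3 ng/mL = 42.3 μg/L.
C_mix = (C_A·V_A + C_B·V_B)/(V_A + V_B) = (49.5×473 + 42.3×196) / 669.0 = 47.4 μg/L = 47.4 ng/mL.

47.4 ng/mL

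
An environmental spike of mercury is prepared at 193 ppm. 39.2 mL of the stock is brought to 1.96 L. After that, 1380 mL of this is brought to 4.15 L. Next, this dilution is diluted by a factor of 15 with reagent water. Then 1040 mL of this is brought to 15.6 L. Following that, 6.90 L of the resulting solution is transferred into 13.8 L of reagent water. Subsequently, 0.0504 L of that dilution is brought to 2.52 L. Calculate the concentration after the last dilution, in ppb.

0.0380 ppb

Overall dilution factor = 50 × 3.007 × 15 × 15 × 3 × 50 = 5.07 × 10⁶.
193 ppm / 5.07 × 10⁶ = 3.80 × 10⁻⁵ ppm = 0.0380 ppb.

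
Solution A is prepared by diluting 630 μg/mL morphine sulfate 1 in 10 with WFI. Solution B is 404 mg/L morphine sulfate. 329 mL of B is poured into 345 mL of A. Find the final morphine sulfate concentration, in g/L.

0.229 g/L

C_A = 630 μg/mL / 10 = 63.0 μg/mL.
C_B = 404 mg/L = 404 μg/mL.
C_mix = (C_A·V_A + C_B·V_B)/(V_A + V_B) = (63.0×345 + 404×329) / 674.0 = 229 μg/mL = 0.229 g/L.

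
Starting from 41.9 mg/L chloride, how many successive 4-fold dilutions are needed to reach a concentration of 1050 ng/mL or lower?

Need 4ⁿ ≥ 39.9, so n ≥ log(39.9)/log(4) = 2.66.
Minimum whole steps: n = 3.

3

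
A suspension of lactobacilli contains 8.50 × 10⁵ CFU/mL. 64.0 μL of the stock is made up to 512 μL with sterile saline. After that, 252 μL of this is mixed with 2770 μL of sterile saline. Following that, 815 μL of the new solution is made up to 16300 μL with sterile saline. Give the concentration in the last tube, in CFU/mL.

443 CFU/mL

Overall dilution factor = 8 × 11.99 × 20 = 1919.
8.50 × 10⁵ CFU/mL / 1919 = 443 CFU/mL.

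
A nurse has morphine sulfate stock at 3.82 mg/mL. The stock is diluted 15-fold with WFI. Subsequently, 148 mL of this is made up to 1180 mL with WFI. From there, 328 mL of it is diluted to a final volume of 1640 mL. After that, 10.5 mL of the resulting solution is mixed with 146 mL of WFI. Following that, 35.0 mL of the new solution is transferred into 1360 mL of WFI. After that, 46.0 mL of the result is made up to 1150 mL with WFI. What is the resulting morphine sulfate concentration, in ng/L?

430 ng/L

Overall dilution factor = 15 × 7.973 × 5 × 14.90 × 39.86 × 25 = 8.88 × 10⁶.
3.82 mg/mL / 8.88 × 10⁶ = 4.30 × 10⁻⁷ mg/mL = 430 ng/L.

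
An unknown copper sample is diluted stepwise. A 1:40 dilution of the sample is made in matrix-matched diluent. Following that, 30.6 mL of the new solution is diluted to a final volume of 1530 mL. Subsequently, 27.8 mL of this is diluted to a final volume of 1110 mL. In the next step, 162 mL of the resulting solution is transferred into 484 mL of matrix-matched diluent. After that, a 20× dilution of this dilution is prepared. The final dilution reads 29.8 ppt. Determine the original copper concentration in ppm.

Overall dilution factor = 40 × 50 × 39.93 × 3.988 × 20 = 6.37 × 10⁶.
Original = 29.8 ppt × 6.37 × 10⁶ = 1.90 × 10⁸ ppt = 190 ppm.

190 ppm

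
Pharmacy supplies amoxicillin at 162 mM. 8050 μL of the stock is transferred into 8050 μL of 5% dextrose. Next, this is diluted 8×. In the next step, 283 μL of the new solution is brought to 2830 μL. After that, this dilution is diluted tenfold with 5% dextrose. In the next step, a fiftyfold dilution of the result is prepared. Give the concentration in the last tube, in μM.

Overall dilution factor = 2 × 8 × 10 × 10 × 50 = 8.00 × 10⁴.
162 mM / 8.00 × 10⁴ = 2.02 × 10⁻³ mM = 2.03 μM.

2.03 μM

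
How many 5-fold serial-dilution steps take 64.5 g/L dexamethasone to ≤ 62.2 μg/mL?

Need 5ⁿ ≥ 1037, so n ≥ log(1037)/log(5) = 4.31.
Minimum whole steps: n = 5.

5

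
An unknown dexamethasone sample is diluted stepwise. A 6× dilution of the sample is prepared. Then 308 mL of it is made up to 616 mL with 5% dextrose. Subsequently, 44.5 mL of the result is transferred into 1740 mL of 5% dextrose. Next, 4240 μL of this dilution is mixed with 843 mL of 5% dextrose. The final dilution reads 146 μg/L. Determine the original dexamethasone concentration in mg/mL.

Overall dilution factor = 6 × 2 × 40.10 × 199.8 = 9.62 × 10⁴.
Original = 146 μg/L × 9.62 × 10⁴ = 1.40 × 10⁷ μg/L = 14.0 mg/mL.

14.0 mg/mL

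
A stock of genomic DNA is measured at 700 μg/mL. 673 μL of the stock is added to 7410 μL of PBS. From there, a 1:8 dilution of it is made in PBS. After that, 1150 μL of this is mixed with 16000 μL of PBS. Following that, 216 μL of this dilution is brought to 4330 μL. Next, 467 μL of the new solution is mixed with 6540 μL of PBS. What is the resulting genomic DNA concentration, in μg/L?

1.62 μg/L

Overall dilution factor = 12.01 × 8 × 14.91 × 20.05 × 15.00 = 4.31 × 10⁵.
700 μg/mL / 4.31 × 10⁵ = 1.62 × 10⁻³ μg/mL = 1.62 μg/L.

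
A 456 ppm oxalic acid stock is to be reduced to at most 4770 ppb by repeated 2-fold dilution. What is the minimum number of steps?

Need 2ⁿ ≥ 95.6, so n ≥ log(95.6)/log(2) = 6.58.
Minimum whole steps: n = 7.

7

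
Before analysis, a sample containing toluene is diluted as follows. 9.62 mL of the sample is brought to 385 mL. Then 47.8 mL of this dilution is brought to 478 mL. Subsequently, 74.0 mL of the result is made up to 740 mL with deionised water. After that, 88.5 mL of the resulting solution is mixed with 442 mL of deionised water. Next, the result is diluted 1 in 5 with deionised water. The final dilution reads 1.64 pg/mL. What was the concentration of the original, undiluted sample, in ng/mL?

197 ng/mL

Overall dilution factor = 40.02 × 10 × 10 × 5.994 × 5 = 1.20 × 10⁵.
Original = 1.64 pg/mL × 1.20 × 10⁵ = 1.97 × 10⁵ pg/mL = 197 ng/mL.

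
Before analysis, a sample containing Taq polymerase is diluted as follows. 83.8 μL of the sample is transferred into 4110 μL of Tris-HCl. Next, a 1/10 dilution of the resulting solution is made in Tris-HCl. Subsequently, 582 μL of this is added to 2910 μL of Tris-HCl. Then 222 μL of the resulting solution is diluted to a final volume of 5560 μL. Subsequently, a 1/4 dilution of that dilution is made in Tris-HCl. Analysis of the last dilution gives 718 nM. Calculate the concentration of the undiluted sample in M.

Overall dilution factor = 50.05 × 10 × 6 × 25.05 × 4 = 3.01 × 10⁵.
Original = 718 nM × 3.01 × 10⁵ = 2.16 × 10⁸ nM = 0.216 M.

0.216 M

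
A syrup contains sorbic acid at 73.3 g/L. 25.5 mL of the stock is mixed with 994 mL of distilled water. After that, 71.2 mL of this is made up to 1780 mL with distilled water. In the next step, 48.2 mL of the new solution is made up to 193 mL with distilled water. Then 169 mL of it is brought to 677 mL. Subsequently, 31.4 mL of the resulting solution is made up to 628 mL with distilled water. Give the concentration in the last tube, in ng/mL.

Overall dilution factor = 39.98 × 25 × 4.004 × 4.006 × 20 = 3.21 × 10⁵.
73.3 g/L / 3.21 × 10⁵ = 2.29 × 10⁻⁴ g/L = 229 ng/mL.

229 ng/mL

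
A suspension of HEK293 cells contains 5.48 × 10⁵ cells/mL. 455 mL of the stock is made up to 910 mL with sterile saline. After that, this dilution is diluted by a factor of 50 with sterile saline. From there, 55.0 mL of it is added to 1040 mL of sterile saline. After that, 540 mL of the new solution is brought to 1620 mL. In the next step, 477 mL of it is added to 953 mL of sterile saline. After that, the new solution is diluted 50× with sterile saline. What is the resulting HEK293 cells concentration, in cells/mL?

0.612 cells/mL

Overall dilution factor = 2 × 50 × 19.91 × 3 × 2.998 × 50 = 8.95 × 10⁵.
5.48 × 10⁵ cells/mL / 8.95 × 10⁵ = 0.612 cells/mL.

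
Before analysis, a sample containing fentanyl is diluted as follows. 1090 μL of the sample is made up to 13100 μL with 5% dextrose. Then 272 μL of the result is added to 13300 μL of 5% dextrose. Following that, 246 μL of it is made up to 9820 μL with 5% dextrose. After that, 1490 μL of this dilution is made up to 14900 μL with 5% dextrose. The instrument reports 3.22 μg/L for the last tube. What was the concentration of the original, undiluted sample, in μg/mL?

771 μg/mL

Overall dilution factor = 12.02 × 49.90 × 39.92 × 10 = 2.39 × 10⁵.
Original = 3.22 μg/L × 2.39 × 10⁵ = 7.71 × 10⁵ μg/L = 771 μg/mL.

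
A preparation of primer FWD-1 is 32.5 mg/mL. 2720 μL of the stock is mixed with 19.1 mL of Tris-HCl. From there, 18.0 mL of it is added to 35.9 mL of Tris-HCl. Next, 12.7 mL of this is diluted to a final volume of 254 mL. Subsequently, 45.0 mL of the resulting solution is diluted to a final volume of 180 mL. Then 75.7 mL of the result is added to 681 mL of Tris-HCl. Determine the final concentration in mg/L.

1.69 mg/L

Overall dilution factor = 8.022 × 2.994 × 20 × 4 × 9.996 = 1.92 × 10⁴.
32.5 mg/mL / 1.92 × 10⁴ = 1.69 × 10⁻³ mg/mL = 1.69 mg/L.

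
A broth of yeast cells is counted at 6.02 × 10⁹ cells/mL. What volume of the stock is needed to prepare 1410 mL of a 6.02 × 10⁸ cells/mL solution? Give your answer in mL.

141 mL

V₁ = C₂V₂/C₁ = 6.02 × 10⁸ × 1410 / 6.02 × 10⁹ = 141 mL.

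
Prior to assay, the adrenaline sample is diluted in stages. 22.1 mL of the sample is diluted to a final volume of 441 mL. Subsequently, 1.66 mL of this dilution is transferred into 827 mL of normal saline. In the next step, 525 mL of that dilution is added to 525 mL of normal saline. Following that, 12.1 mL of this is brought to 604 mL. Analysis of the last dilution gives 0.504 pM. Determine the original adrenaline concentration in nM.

501 nM

Overall dilution factor = 19.95 × 499.2 × 2 × 49.92 = 9.94 × 10⁵.
Original = 0.504 pM × 9.94 × 10⁵ = 5.01 × 10⁵ pM = 501 nM.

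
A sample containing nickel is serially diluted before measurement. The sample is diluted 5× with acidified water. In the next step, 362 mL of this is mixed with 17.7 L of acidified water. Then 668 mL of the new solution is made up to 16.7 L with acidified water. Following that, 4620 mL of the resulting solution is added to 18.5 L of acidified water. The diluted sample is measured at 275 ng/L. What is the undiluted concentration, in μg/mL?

8.58 μg/mL

Overall dilution factor = 5 × 49.90 × 25 × 5.004 = 3.12 × 10⁴.
Original = 275 ng/L × 3.12 × 10⁴ = 8.58 × 10⁶ ng/L = 8.58 μg/mL.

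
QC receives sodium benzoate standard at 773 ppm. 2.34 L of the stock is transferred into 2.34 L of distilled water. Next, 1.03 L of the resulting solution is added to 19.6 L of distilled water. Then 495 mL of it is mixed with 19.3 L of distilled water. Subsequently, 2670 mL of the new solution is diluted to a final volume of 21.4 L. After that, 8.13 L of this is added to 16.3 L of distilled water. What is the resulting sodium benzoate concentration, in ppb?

20.0 ppb

Overall dilution factor = 2 × 20.03 × 39.99 × 8.015 × 3.005 = 3.86 × 10⁴.
773 ppm / 3.86 × 10⁴ = 0.0200 ppm = 20.0 ppb.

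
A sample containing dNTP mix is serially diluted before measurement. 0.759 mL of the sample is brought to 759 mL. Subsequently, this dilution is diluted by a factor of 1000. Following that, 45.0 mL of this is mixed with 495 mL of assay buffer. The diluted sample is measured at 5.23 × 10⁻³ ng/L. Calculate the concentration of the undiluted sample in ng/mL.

62.8 ng/mL

Overall dilution factor = 1000 × 1000 × 12 = 1.20 × 10⁷.
Original = 5.23 × 10⁻³ ng/L × 1.20 × 10⁷ = 6.28 × 10⁴ ng/L = 62.8 ng/mL.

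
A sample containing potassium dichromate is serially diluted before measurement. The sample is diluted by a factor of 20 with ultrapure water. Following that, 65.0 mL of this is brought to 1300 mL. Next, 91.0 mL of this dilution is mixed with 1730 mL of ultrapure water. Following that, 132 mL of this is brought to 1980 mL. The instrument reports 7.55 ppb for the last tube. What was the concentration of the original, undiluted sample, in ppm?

Overall dilution factor = 20 × 20 × 20.01 × 15 = 1.20 × 10⁵.
Original = 7.55 ppb × 1.20 × 10⁵ = 9.06 × 10⁵ ppb = 906 ppm.

906 ppm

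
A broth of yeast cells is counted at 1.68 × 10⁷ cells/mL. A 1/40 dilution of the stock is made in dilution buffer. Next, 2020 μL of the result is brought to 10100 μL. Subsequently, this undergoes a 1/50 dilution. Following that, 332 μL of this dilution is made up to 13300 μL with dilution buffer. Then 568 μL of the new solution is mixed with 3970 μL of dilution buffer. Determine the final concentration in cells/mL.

5.25 cells/mL

Overall dilution factor = 40 × 5 × 50 × 40.06 × 7.989 = 3.20 × 10⁶.
1.68 × 10⁷ cells/mL / 3.20 × 10⁶ = 5.25 cells/mL.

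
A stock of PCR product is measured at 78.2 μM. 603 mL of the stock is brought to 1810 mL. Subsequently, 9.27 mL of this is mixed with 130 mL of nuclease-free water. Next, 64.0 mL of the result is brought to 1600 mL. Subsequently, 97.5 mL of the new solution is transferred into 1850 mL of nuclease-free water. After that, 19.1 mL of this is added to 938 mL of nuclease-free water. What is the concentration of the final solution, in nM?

Overall dilution factor = 3.002 × 15.02 × 25 × 19.97 × 50.11 = 1.13 × 10⁶.
78.2 μM / 1.13 × 10⁶ = 6.93 × 10⁻⁵ μM = 0.0693 nM.

0.0693 nM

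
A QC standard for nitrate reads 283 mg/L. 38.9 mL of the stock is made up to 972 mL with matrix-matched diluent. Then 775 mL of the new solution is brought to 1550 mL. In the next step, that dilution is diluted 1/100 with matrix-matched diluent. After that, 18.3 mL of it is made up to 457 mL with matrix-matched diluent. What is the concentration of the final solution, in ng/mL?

2.27 ng/mL

Overall dilution factor = 24.99 × 2 × 100 × 24.97 = 1.25 × 10⁵.
283 mg/L / 1.25 × 10⁵ = 2.27 × 10⁻³ mg/L = 2.27 ng/mL.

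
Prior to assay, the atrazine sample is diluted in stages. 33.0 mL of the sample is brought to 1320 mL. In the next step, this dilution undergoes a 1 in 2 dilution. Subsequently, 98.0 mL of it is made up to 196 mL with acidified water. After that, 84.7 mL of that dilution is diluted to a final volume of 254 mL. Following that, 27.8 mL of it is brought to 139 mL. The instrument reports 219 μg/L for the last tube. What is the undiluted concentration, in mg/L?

525 mg/L

Overall dilution factor = 40 × 2 × 2 × 2.999 × 5 = 2399.
Original = 219 μg/L × 2399 = 5.25 × 10⁵ μg/L = 525 mg/L.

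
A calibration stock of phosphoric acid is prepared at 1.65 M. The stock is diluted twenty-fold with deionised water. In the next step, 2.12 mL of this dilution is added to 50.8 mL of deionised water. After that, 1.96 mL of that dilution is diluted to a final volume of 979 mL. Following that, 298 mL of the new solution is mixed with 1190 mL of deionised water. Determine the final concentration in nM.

Overall dilution factor = 20 × 24.96 × 499.5 × 4.993 = 1.25 × 10⁶.
1.65 M / 1.25 × 10⁶ = 1.33 × 10⁻⁶ M = 1330 nM.

1330 nM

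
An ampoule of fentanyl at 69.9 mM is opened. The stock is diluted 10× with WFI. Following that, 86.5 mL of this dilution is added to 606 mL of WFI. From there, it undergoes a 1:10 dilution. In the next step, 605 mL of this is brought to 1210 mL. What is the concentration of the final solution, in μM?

43.7 μM

Overall dilution factor = 10 × 8.006 × 10 × 2 = 1601.
69.9 mM / 1601 = 0.0437 mM = 43.7 μM.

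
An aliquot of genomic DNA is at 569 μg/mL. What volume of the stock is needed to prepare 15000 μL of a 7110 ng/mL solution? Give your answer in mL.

0.187 mL

7110 ng/mL = 7.11 μg/mL.
V₁ = C₂V₂/C₁ = 7.11 × 15000 / 569 = 187 μL = 0.187 mL.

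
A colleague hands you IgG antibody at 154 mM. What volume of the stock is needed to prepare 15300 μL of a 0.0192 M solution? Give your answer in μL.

1910 μL

0.0192 M = 19.2 mM.
V₁ = C₂V₂/C₁ = 19.2 × 15300 / 154 = 1908 μL.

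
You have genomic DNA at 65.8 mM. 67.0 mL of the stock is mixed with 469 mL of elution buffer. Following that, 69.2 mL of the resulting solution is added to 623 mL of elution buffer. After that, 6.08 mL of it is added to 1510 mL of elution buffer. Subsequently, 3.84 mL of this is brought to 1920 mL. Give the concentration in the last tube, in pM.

Overall dilution factor = 8 × 10.00 × 249.4 × 500 = 9.98 × 10⁶.
65.8 mM / 9.98 × 10⁶ = 6.60 × 10⁻⁶ mM = 6600 pM.

6600 pM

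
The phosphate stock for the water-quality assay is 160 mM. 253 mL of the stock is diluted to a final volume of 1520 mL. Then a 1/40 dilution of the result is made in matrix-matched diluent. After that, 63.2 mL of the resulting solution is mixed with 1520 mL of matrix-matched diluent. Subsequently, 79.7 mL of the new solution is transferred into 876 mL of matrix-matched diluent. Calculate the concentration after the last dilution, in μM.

Overall dilution factor = 6.008 × 40 × 25.05 × 11.99 = 7.22 × 10⁴.
160 mM / 7.22 × 10⁴ = 2.22 × 10⁻³ mM = 2.22 μM.

2.22 μM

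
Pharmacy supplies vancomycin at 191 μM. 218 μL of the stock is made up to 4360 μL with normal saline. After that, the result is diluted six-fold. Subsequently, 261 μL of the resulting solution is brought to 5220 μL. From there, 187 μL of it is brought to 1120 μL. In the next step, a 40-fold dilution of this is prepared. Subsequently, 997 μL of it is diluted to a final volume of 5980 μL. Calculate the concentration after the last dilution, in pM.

55.4 pM

Overall dilution factor = 20 × 6 × 20 × 5.989 × 40 × 5.998 = 3.45 × 10⁶.
191 μM / 3.45 × 10⁶ = 5.54 × 10⁻⁵ μM = 55.4 pM.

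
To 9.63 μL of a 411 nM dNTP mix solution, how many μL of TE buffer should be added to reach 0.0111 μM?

347 μL

0.0111 μM = 11.1 nM.
V₂ = C₁V₁/C₂ = 411 × 9.63 / 11.1 = 357 μL.
Diluent to add = V₂ − V₁ = 357 − 9.63 = 347 μL.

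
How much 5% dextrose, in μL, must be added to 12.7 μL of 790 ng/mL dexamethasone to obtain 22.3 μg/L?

22.3 μg/L = 22.3 ng/mL.
V₂ = C₁V₁/C₂ = 790 × 12.7 / 22.3 = 450 μL.
Diluent to add = V₂ − V₁ = 450 − 12.7 = 437 μL.

437 μL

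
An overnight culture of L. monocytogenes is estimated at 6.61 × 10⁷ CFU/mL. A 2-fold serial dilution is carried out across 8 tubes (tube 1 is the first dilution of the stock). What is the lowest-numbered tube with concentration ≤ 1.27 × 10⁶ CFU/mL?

Tube n has concentration 6.61 × 10⁷ CFU/mL / 2ⁿ.
Need 2ⁿ ≥ 6.61 × 10⁷ CFU/mL / 1.27 × 10⁶ CFU/mL = 52.0, so n ≥ 5.70.
First such tube: n = 6.

tube 6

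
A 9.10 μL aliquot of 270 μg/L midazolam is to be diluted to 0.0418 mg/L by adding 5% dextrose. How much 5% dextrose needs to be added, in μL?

49.7 μL

0.0418 mg/L = 41.8 μg/L.
V₂ = C₁V₁/C₂ = 270 × 9.10 / 41.8 = 58.8 μL.
Diluent to add = V₂ − V₁ = 58.8 − 9.10 = 49.7 μL.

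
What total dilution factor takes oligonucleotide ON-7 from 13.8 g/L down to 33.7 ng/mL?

4.09 × 10⁵

Factor = C₀/C_target = 13.8 g/L / 33.7 ng/mL = 4.09 × 10⁵.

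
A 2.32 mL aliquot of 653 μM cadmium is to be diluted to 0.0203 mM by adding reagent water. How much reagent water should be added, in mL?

72.3 mL

0.0203 mM = 20.3 μM.
V₂ = C₁V₁/C₂ = 653 × 2.32 / 20.3 = 74.6 mL.
Diluent to add = V₂ − V₁ = 74.6 − 2.32 = 72.3 mL.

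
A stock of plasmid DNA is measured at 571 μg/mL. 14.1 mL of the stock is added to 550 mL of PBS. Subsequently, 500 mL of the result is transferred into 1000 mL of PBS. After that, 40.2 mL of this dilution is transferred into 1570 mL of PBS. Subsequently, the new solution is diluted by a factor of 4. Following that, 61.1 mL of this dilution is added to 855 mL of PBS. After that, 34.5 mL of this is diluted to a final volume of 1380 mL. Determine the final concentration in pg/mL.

49.5 pg/mL

Overall dilution factor = 40.01 × 3 × 40.05 × 4 × 14.99 × 40 = 1.15 × 10⁷.
571 μg/mL / 1.15 × 10⁷ = 4.95 × 10⁻⁵ μg/mL = 49.5 pg/mL.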